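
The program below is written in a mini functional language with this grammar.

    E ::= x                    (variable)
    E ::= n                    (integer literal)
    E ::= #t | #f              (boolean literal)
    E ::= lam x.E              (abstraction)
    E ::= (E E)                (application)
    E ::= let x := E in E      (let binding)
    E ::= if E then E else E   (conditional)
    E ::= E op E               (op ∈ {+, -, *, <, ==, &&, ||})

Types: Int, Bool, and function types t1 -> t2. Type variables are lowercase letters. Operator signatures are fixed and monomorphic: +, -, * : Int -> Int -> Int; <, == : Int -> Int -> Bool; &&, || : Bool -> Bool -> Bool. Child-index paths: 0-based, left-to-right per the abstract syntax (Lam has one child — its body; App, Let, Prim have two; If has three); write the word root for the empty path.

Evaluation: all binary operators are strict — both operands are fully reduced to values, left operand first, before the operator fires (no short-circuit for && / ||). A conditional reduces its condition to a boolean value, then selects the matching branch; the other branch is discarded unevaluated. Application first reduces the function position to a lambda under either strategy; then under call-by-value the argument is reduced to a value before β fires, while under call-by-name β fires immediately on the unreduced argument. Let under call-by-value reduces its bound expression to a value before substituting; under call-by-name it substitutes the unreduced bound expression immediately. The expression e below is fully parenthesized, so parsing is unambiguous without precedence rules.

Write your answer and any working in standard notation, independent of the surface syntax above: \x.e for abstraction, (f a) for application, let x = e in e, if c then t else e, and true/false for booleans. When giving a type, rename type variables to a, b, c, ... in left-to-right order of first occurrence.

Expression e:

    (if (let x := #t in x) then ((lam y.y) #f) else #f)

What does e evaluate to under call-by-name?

Derivation:
step 0: (if (let x = true in x) then ((\y.y) false) else false)
step 1: [let@0] (if true then ((\y.y) false) else false)
step 2: [if@root] ((\y.y) false)
step 3: [beta@root] false

Answer: false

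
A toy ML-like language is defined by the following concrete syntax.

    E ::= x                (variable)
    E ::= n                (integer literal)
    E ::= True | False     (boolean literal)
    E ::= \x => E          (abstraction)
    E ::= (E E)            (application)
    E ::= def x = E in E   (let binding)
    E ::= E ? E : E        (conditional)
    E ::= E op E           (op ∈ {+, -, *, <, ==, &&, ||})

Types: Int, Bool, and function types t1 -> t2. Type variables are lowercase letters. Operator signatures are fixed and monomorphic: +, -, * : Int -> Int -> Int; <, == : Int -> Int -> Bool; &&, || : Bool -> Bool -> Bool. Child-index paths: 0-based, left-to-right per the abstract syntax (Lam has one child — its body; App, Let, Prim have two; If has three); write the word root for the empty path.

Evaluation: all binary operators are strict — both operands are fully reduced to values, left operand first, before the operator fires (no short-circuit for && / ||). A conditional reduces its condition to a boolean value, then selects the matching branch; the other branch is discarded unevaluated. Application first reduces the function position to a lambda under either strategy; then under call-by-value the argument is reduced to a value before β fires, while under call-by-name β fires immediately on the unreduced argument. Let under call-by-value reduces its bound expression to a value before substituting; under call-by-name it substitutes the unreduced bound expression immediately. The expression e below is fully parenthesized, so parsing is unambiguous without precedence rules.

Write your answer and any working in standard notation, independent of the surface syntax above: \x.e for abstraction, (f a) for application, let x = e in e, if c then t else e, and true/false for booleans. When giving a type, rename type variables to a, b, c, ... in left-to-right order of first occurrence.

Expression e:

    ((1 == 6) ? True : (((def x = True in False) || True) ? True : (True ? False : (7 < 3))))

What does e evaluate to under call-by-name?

Answer: true

Working:
step 0: (if (1 == 6) then true else (if ((let x = true in false) || true) then true else (if true then false else (7 < 3))))
step 1: [delta@0] (if false then true else (if ((let x = true in false) || true) then true else (if true then false else (7 < 3))))
step 2: [if@root] (if ((let x = true in false) || true) then true else (if true then false else (7 < 3)))
step 3: [let@0.0] (if (false || true) then true else (if true then false else (7 < 3)))
step 4: [delta@0] (if true then true else (if true then false else (7 < 3)))
step 5: [if@root] true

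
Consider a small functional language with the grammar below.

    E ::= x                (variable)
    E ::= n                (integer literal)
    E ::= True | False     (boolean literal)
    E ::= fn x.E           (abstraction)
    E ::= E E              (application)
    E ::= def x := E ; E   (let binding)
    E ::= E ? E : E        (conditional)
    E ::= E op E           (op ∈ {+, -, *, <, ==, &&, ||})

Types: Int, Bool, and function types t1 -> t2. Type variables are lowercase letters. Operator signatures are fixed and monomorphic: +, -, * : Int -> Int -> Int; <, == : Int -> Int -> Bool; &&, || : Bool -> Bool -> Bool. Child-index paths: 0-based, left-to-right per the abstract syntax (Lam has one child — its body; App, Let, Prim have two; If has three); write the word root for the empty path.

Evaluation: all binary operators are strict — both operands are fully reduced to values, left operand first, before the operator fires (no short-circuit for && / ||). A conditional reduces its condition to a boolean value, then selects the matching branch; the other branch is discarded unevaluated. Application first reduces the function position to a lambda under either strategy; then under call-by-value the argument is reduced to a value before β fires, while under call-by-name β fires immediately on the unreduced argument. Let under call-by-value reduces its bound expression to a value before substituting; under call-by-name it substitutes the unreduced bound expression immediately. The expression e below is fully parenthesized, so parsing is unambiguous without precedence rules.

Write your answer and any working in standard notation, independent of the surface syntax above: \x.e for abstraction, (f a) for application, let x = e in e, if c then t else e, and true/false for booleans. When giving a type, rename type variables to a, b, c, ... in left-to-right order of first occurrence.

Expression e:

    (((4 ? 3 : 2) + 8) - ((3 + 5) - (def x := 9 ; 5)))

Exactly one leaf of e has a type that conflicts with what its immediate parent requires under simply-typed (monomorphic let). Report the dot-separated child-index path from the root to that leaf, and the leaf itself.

Answer: 0.0.0 : 4

Trace:
  unify Int ~ Bool
  FAIL: mismatch Int ~ Bool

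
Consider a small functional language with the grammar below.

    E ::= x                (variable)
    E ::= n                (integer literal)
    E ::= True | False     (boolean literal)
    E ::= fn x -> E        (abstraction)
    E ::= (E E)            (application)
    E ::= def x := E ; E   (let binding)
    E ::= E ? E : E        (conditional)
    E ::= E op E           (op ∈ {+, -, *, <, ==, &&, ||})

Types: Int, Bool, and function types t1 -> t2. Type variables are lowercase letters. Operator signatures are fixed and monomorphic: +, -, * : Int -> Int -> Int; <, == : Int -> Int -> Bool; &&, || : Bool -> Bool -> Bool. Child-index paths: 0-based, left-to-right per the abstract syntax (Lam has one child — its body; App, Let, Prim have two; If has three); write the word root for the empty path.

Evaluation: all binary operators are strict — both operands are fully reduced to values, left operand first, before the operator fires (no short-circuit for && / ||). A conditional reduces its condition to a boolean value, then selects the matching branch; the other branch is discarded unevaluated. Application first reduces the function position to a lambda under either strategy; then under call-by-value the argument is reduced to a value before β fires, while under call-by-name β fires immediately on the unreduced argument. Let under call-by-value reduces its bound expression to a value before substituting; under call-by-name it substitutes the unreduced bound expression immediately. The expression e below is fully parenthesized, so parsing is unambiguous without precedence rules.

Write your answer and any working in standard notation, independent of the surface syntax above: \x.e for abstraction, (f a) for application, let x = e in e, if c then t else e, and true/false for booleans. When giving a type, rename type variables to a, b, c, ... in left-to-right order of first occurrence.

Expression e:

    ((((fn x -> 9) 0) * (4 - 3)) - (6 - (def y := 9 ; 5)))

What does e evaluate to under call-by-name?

Answer: 8

Working:
step 0: ((((\x.9) 0) * (4 - 3)) - (6 - (let y = 9 in 5)))
step 1: [beta@0.0] ((9 * (4 - 3)) - (6 - (let y = 9 in 5)))
step 2: [delta@0.1] ((9 * 1) - (6 - (let y = 9 in 5)))
step 3: [delta@0] (9 - (6 - (let y = 9 in 5)))
step 4: [let@1.1] (9 - (6 - 5))
step 5: [delta@1] (9 - 1)
step 6: [delta@root] 8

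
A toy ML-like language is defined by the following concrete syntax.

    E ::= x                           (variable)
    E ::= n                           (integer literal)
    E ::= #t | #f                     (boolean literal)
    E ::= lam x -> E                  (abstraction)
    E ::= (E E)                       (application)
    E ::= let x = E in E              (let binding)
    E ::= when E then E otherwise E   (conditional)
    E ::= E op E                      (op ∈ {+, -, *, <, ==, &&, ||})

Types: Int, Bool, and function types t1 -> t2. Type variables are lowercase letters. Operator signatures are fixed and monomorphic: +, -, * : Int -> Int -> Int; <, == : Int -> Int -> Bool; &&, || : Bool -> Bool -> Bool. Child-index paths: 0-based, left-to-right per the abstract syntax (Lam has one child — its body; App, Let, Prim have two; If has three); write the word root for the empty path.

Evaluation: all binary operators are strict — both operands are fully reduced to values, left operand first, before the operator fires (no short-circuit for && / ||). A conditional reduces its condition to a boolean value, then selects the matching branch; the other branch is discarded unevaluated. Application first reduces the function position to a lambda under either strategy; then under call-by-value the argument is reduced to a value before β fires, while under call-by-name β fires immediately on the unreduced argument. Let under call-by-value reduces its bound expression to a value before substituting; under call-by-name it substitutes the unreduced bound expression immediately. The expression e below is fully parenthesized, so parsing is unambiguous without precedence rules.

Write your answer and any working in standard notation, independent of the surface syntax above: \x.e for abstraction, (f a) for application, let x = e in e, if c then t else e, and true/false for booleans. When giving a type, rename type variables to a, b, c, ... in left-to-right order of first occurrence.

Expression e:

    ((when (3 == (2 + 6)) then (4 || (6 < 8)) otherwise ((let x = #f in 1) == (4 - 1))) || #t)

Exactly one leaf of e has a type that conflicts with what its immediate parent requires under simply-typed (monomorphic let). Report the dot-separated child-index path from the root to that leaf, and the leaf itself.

Answer: 0.1.0 : 4

Trace:
  unify Int ~ Int
  unify Int ~ Int
  unify Int ~ Int
  unify Int ~ Int
  unify Bool ~ Bool
  unify Int ~ Bool
  FAIL: mismatch Int ~ Bool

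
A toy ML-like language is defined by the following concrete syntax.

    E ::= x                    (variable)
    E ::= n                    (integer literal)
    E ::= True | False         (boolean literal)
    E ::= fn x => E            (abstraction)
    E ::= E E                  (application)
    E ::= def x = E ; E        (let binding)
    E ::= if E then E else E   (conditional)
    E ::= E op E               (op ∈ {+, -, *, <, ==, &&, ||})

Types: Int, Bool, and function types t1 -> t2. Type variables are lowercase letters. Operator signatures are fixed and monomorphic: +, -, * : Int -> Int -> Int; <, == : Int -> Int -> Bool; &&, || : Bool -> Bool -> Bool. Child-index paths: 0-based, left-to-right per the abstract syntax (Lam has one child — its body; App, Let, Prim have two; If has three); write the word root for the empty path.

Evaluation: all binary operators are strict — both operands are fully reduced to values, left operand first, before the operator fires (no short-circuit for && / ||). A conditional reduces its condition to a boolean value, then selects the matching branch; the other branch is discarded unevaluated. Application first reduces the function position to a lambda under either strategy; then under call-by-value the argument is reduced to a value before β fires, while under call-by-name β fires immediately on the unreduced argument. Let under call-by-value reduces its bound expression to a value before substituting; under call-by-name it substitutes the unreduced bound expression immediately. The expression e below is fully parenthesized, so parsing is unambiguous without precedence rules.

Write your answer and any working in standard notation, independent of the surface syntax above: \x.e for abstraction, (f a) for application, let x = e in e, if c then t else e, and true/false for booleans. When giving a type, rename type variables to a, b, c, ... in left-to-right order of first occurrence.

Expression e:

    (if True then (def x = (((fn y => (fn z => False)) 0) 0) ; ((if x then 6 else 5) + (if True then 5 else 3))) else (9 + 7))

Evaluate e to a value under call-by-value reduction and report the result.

Derivation:
step 0: (if true then (let x = (((\y.(\z.false)) 0) 0) in ((if x then 6 else 5) + (if true then 5 else 3))) else (9 + 7))
step 1: [if@root] (let x = (((\y.(\z.false)) 0) 0) in ((if x then 6 else 5) + (if true then 5 else 3)))
step 2: [beta@0.0] (let x = ((\z.false) 0) in ((if x then 6 else 5) + (if true then 5 else 3)))
step 3: [beta@0] (let x = false in ((if x then 6 else 5) + (if true then 5 else 3)))
step 4: [let@root] ((if false then 6 else 5) + (if true then 5 else 3))
step 5: [if@0] (5 + (if true then 5 else 3))
step 6: [if@1] (5 + 5)
step 7: [delta@root] 10

Answer: 10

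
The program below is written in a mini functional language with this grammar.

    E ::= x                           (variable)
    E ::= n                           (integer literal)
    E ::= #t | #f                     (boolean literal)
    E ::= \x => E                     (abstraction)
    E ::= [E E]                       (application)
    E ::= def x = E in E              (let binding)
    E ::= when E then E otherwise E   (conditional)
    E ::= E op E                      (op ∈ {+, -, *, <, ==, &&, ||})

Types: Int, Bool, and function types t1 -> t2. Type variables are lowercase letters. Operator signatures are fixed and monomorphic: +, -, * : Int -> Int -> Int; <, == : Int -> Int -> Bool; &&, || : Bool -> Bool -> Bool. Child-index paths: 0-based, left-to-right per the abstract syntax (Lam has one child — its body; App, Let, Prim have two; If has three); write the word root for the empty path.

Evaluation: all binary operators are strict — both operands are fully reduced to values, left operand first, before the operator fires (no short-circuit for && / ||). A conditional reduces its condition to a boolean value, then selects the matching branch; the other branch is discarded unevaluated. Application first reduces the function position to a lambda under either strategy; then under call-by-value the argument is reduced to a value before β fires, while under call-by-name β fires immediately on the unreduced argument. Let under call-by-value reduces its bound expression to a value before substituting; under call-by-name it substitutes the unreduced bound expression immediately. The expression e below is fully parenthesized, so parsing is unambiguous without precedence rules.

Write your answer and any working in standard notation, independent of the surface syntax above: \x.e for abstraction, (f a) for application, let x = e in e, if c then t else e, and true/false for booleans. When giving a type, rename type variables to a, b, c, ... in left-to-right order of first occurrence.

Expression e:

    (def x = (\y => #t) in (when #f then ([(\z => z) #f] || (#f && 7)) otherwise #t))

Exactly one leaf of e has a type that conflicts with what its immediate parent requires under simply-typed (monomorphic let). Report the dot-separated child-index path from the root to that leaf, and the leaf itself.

Answer: 1.1.1.1 : 7

Working:
\y._ : a -> Bool
let x : a -> Bool
  unify Bool ~ Bool
z : b
\z._ : b -> b
  unify b -> b ~ Bool -> c
  unify b ~ Bool
  unify Bool ~ c
_ _ : Bool
  unify Bool ~ Bool
  unify Bool ~ Bool
  unify Int ~ Bool
  FAIL: mismatch Int ~ Bool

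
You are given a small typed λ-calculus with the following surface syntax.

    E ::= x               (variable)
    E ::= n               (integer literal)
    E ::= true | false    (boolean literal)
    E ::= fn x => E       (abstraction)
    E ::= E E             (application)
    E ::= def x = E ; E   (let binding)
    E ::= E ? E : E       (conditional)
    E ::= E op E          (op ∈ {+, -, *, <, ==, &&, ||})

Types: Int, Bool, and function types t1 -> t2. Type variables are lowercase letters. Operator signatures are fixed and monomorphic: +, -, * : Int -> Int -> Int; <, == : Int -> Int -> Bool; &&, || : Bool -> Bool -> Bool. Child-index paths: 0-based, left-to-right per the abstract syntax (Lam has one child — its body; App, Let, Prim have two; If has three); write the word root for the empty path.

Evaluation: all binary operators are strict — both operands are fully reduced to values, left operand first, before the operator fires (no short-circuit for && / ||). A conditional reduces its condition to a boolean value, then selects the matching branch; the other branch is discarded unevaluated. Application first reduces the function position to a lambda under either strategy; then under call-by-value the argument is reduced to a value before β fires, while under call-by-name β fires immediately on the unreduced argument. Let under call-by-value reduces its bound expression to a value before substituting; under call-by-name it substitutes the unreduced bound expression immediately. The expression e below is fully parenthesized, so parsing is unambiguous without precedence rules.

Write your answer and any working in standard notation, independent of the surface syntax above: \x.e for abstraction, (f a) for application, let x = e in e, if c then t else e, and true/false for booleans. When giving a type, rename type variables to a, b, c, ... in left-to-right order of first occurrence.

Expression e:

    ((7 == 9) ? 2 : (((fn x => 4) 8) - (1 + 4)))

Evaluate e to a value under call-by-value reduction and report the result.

Working:
step 0: (if (7 == 9) then 2 else (((\x.4) 8) - (1 + 4)))
step 1: [delta@0] (if false then 2 else (((\x.4) 8) - (1 + 4)))
step 2: [if@root] (((\x.4) 8) - (1 + 4))
step 3: [beta@0] (4 - (1 + 4))
step 4: [delta@1] (4 - 5)
step 5: [delta@root] -1

Answer: -1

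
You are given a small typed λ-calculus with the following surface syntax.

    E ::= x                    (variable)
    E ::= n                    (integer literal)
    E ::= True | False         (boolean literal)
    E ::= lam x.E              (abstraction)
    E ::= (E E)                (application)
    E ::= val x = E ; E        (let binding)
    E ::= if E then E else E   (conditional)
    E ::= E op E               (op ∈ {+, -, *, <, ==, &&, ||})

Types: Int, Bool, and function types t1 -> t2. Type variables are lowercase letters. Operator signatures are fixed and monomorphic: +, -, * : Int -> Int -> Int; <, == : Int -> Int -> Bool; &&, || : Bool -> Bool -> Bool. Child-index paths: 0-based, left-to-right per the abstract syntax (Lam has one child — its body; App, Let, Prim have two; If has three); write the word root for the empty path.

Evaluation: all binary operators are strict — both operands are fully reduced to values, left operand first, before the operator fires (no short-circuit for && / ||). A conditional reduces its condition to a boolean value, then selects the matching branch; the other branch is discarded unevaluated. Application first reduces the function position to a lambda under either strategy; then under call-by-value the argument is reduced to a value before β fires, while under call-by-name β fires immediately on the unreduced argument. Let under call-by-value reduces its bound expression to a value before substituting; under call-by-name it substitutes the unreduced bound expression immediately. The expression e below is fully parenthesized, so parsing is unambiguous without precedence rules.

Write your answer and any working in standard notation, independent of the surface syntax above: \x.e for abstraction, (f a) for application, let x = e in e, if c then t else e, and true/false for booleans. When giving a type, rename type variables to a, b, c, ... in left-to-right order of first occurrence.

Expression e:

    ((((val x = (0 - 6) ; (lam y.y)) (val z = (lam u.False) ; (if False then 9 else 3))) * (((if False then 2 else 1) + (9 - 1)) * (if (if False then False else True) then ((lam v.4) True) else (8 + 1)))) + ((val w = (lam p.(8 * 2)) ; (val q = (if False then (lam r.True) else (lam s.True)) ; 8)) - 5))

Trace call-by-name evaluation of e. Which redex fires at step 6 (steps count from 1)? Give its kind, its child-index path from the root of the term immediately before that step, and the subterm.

Answer: delta at 0.1.0.1 : (9 - 1)

Working:
step 0: ((((let x = (0 - 6) in (\y.y)) (let z = (\u.false) in (if false then 9 else 3))) * (((if false then 2 else 1) + (9 - 1)) * (if (if false then false else true) then ((\v.4) true) else (8 + 1)))) + ((let w = (\p.(8 * 2)) in (let q = (if false then (\r.true) else (\s.true)) in 8)) - 5))
step 1: [let@0.0.0] ((((\y.y) (let z = (\u.false) in (if false then 9 else 3))) * (((if false then 2 else 1) + (9 - 1)) * (if (if false then false else true) then ((\v.4) true) else (8 + 1)))) + ((let w = (\p.(8 * 2)) in (let q = (if false then (\r.true) else (\s.true)) in 8)) - 5))
step 2: [beta@0.0] (((let z = (\u.false) in (if false then 9 else 3)) * (((if false then 2 else 1) + (9 - 1)) * (if (if false then false else true) then ((\v.4) true) else (8 + 1)))) + ((let w = (\p.(8 * 2)) in (let q = (if false then (\r.true) else (\s.true)) in 8)) - 5))
step 3: [let@0.0] (((if false then 9 else 3) * (((if false then 2 else 1) + (9 - 1)) * (if (if false then false else true) then ((\v.4) true) else (8 + 1)))) + ((let w = (\p.(8 * 2)) in (let q = (if false then (\r.true) else (\s.true)) in 8)) - 5))
step 4: [if@0.0] ((3 * (((if false then 2 else 1) + (9 - 1)) * (if (if false then false else true) then ((\v.4) true) else (8 + 1)))) + ((let w = (\p.(8 * 2)) in (let q = (if false then (\r.true) else (\s.true)) in 8)) - 5))
step 5: [if@0.1.0.0] ((3 * ((1 + (9 - 1)) * (if (if false then false else true) then ((\v.4) true) else (8 + 1)))) + ((let w = (\p.(8 * 2)) in (let q = (if false then (\r.true) else (\s.true)) in 8)) - 5))
step 6: [delta@0.1.0.1] ((3 * ((1 + 8) * (if (if false then false else true) then ((\v.4) true) else (8 + 1)))) + ((let w = (\p.(8 * 2)) in (let q = (if false then (\r.true) else (\s.true)) in 8)) - 5))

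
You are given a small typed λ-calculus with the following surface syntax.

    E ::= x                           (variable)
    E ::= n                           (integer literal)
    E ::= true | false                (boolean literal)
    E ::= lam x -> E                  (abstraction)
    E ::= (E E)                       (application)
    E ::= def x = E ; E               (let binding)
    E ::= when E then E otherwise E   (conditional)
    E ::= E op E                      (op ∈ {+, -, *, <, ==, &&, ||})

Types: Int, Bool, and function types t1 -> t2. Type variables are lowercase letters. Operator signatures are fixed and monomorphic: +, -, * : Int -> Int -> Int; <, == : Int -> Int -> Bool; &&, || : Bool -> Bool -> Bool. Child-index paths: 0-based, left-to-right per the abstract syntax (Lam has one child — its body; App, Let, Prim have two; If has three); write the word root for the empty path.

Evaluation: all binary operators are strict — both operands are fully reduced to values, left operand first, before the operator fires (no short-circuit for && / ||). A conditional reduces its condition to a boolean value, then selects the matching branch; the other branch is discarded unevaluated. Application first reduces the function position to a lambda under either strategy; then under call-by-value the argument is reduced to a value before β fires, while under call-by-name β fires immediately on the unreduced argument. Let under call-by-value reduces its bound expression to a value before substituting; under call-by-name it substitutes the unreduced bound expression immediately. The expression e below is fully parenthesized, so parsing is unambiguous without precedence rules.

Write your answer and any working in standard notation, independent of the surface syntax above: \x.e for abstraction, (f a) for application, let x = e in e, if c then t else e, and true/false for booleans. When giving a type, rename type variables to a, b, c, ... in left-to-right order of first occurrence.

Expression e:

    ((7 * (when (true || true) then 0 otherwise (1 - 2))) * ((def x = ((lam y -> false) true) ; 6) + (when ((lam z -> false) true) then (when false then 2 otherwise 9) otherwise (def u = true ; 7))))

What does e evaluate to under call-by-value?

Answer: 0

Working:
step 0: ((7 * (if (true || true) then 0 else (1 - 2))) * ((let x = ((\y.false) true) in 6) + (if ((\z.false) true) then (if false then 2 else 9) else (let u = true in 7))))
step 1: [delta@0.1.0] ((7 * (if true then 0 else (1 - 2))) * ((let x = ((\y.false) true) in 6) + (if ((\z.false) true) then (if false then 2 else 9) else (let u = true in 7))))
step 2: [if@0.1] ((7 * 0) * ((let x = ((\y.false) true) in 6) + (if ((\z.false) true) then (if false then 2 else 9) else (let u = true in 7))))
step 3: [delta@0] (0 * ((let x = ((\y.false) true) in 6) + (if ((\z.false) true) then (if false then 2 else 9) else (let u = true in 7))))
step 4: [beta@1.0.0] (0 * ((let x = false in 6) + (if ((\z.false) true) then (if false then 2 else 9) else (let u = true in 7))))
step 5: [let@1.0] (0 * (6 + (if ((\z.false) true) then (if false then 2 else 9) else (let u = true in 7))))
step 6: [beta@1.1.0] (0 * (6 + (if false then (if false then 2 else 9) else (let u = true in 7))))
step 7: [if@1.1] (0 * (6 + (let u = true in 7)))
step 8: [let@1.1] (0 * (6 + 7))
step 9: [delta@1] (0 * 13)
step 10: [delta@root] 0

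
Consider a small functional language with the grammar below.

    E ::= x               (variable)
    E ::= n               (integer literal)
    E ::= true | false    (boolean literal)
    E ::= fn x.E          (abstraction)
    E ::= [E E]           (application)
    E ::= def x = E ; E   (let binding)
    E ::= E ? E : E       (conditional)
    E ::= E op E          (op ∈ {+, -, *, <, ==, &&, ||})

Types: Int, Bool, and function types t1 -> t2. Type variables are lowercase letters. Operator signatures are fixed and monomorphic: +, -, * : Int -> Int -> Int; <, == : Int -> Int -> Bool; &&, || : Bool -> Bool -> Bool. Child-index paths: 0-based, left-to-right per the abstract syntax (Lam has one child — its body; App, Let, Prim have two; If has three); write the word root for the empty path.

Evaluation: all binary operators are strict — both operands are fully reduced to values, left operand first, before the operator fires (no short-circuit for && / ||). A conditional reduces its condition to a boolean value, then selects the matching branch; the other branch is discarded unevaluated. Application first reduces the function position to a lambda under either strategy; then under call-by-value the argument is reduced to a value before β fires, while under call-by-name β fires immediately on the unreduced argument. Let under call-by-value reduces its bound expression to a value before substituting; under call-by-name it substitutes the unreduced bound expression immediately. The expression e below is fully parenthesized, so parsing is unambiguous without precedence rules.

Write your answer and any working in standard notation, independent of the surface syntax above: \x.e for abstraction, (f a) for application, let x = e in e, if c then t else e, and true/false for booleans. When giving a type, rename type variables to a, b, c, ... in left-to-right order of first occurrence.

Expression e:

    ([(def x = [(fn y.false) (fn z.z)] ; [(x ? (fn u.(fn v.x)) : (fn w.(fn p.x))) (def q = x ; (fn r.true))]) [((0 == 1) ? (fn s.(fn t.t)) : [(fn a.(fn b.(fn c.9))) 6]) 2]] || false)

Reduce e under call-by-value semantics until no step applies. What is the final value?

Derivation:
step 0: (((let x = ((\y.false) (\z.z)) in ((if x then (\u.(\v.x)) else (\w.(\p.x))) (let q = x in (\r.true)))) ((if (0 == 1) then (\s.(\t.t)) else ((\a.(\b.(\c.9))) 6)) 2)) || false)
step 1: [beta@0.0.0] (((let x = false in ((if x then (\u.(\v.x)) else (\w.(\p.x))) (let q = x in (\r.true)))) ((if (0 == 1) then (\s.(\t.t)) else ((\a.(\b.(\c.9))) 6)) 2)) || false)
step 2: [let@0.0] ((((if false then (\u.(\v.false)) else (\w.(\p.false))) (let q = false in (\r.true))) ((if (0 == 1) then (\s.(\t.t)) else ((\a.(\b.(\c.9))) 6)) 2)) || false)
step 3: [if@0.0.0] ((((\w.(\p.false)) (let q = false in (\r.true))) ((if (0 == 1) then (\s.(\t.t)) else ((\a.(\b.(\c.9))) 6)) 2)) || false)
step 4: [let@0.0.1] ((((\w.(\p.false)) (\r.true)) ((if (0 == 1) then (\s.(\t.t)) else ((\a.(\b.(\c.9))) 6)) 2)) || false)
step 5: [beta@0.0] (((\p.false) ((if (0 == 1) then (\s.(\t.t)) else ((\a.(\b.(\c.9))) 6)) 2)) || false)
step 6: [delta@0.1.0.0] (((\p.false) ((if false then (\s.(\t.t)) else ((\a.(\b.(\c.9))) 6)) 2)) || false)
step 7: [if@0.1.0] (((\p.false) (((\a.(\b.(\c.9))) 6) 2)) || false)
step 8: [beta@0.1.0] (((\p.false) ((\b.(\c.9)) 2)) || false)
step 9: [beta@0.1] (((\p.false) (\c.9)) || false)
step 10: [beta@0] (false || false)
step 11: [delta@root] false

Answer: false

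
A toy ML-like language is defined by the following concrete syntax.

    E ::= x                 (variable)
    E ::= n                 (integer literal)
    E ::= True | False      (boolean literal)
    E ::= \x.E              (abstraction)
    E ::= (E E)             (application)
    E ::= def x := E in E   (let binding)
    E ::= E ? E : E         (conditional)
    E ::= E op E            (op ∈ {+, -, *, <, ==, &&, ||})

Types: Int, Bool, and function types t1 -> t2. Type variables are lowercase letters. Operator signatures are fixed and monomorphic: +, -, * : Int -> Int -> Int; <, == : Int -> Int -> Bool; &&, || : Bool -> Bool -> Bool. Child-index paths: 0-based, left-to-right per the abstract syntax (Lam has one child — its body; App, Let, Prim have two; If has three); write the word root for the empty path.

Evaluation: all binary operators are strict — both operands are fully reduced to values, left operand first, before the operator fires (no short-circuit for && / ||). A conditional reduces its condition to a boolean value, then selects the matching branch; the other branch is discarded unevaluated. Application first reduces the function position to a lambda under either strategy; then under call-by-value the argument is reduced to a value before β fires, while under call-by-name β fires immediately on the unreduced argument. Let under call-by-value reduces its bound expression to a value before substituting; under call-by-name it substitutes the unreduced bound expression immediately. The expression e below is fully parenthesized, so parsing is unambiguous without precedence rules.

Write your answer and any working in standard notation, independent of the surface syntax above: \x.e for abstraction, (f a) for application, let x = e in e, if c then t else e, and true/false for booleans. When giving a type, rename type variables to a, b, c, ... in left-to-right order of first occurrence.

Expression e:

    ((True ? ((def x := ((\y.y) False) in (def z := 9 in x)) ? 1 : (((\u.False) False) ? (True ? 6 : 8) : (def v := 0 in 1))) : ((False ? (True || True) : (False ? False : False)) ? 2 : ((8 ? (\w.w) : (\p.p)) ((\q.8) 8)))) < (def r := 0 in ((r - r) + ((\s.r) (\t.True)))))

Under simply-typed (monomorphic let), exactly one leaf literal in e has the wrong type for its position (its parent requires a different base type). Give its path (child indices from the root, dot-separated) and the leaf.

Derivation:
  unify Bool ~ Bool
y : a
\y._ : a -> a
  unify a -> a ~ Bool -> b
  unify a ~ Bool
  unify Bool ~ b
_ _ : Bool
let x : Bool
let z : Int
x : Bool
  unify Bool ~ Bool
\u._ : c -> Bool
  unify c -> Bool ~ Bool -> d
  unify c ~ Bool
  unify Bool ~ d
_ _ : Bool
  unify Bool ~ Bool
  unify Bool ~ Bool
  unify Int ~ Int
let v : Int
  unify Int ~ Int
  unify Int ~ Int
  unify Bool ~ Bool
  unify Bool ~ Bool
  unify Bool ~ Bool
  unify Bool ~ Bool
  unify Bool ~ Bool
  unify Bool ~ Bool
  unify Bool ~ Bool
  unify Int ~ Bool
  FAIL: mismatch Int ~ Bool

Answer: 0.2.2.0.0 : 8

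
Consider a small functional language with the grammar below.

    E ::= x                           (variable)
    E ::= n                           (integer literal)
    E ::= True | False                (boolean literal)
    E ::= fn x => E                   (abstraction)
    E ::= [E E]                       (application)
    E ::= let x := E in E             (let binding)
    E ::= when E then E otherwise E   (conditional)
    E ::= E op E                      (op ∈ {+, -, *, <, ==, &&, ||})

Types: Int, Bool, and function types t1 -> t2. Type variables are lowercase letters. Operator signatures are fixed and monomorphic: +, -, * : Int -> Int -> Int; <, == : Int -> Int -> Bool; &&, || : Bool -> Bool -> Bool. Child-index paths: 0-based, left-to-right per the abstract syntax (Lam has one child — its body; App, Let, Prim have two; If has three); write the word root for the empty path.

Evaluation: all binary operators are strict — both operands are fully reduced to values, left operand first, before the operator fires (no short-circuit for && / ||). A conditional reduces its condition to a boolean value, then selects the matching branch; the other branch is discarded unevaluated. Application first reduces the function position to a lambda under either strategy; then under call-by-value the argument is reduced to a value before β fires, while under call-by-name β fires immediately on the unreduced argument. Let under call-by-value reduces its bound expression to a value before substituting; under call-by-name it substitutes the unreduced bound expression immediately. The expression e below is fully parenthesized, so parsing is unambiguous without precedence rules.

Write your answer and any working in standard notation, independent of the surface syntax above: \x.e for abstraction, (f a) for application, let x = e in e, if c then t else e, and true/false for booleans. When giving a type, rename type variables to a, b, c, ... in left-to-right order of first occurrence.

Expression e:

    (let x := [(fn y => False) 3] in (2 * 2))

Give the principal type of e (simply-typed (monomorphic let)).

Answer: Int

Trace:
\y._ : a -> Bool
  unify a -> Bool ~ Int -> b
  unify a ~ Int
  unify Bool ~ b
_ _ : Bool
let x : Bool
  unify Int ~ Int
  unify Int ~ Int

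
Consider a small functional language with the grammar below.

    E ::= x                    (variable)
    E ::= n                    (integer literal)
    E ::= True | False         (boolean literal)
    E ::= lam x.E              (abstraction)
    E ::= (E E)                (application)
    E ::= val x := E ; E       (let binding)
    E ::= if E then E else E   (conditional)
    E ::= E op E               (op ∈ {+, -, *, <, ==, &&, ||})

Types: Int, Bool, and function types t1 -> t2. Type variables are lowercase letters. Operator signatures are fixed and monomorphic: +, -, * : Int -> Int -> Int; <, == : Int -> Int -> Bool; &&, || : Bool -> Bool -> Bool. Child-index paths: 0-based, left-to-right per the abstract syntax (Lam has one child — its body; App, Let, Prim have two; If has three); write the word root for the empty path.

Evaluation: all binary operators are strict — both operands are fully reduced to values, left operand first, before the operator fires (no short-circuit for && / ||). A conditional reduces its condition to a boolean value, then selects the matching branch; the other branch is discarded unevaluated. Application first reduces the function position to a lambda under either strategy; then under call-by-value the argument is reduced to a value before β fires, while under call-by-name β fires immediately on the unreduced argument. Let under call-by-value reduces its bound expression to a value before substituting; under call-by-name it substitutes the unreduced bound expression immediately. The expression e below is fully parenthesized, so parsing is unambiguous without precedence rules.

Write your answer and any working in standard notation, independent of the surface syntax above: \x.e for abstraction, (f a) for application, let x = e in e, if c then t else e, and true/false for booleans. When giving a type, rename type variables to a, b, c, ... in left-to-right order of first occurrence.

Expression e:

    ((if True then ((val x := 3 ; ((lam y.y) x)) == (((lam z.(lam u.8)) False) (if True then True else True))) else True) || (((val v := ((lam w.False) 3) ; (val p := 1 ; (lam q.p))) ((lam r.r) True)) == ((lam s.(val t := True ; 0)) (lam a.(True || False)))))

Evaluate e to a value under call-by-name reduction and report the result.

Trace:
step 0: ((if true then ((let x = 3 in ((\y.y) x)) == (((\z.(\u.8)) false) (if true then true else true))) else true) || (((let v = ((\w.false) 3) in (let p = 1 in (\q.p))) ((\r.r) true)) == ((\s.(let t = true in 0)) (\a.(true || false)))))
step 1: [if@0] (((let x = 3 in ((\y.y) x)) == (((\z.(\u.8)) false) (if true then true else true))) || (((let v = ((\w.false) 3) in (let p = 1 in (\q.p))) ((\r.r) true)) == ((\s.(let t = true in 0)) (\a.(true || false)))))
step 2: [let@0.0] ((((\y.y) 3) == (((\z.(\u.8)) false) (if true then true else true))) || (((let v = ((\w.false) 3) in (let p = 1 in (\q.p))) ((\r.r) true)) == ((\s.(let t = true in 0)) (\a.(true || false)))))
step 3: [beta@0.0] ((3 == (((\z.(\u.8)) false) (if true then true else true))) || (((let v = ((\w.false) 3) in (let p = 1 in (\q.p))) ((\r.r) true)) == ((\s.(let t = true in 0)) (\a.(true || false)))))
step 4: [beta@0.1.0] ((3 == ((\u.8) (if true then true else true))) || (((let v = ((\w.false) 3) in (let p = 1 in (\q.p))) ((\r.r) true)) == ((\s.(let t = true in 0)) (\a.(true || false)))))
step 5: [beta@0.1] ((3 == 8) || (((let v = ((\w.false) 3) in (let p = 1 in (\q.p))) ((\r.r) true)) == ((\s.(let t = true in 0)) (\a.(true || false)))))
step 6: [delta@0] (false || (((let v = ((\w.false) 3) in (let p = 1 in (\q.p))) ((\r.r) true)) == ((\s.(let t = true in 0)) (\a.(true || false)))))
step 7: [let@1.0.0] (false || (((let p = 1 in (\q.p)) ((\r.r) true)) == ((\s.(let t = true in 0)) (\a.(true || false)))))
step 8: [let@1.0.0] (false || (((\q.1) ((\r.r) true)) == ((\s.(let t = true in 0)) (\a.(true || false)))))
step 9: [beta@1.0] (false || (1 == ((\s.(let t = true in 0)) (\a.(true || false)))))
step 10: [beta@1.1] (false || (1 == (let t = true in 0)))
step 11: [let@1.1] (false || (1 == 0))
step 12: [delta@1] (false || false)
step 13: [delta@root] false

Answer: false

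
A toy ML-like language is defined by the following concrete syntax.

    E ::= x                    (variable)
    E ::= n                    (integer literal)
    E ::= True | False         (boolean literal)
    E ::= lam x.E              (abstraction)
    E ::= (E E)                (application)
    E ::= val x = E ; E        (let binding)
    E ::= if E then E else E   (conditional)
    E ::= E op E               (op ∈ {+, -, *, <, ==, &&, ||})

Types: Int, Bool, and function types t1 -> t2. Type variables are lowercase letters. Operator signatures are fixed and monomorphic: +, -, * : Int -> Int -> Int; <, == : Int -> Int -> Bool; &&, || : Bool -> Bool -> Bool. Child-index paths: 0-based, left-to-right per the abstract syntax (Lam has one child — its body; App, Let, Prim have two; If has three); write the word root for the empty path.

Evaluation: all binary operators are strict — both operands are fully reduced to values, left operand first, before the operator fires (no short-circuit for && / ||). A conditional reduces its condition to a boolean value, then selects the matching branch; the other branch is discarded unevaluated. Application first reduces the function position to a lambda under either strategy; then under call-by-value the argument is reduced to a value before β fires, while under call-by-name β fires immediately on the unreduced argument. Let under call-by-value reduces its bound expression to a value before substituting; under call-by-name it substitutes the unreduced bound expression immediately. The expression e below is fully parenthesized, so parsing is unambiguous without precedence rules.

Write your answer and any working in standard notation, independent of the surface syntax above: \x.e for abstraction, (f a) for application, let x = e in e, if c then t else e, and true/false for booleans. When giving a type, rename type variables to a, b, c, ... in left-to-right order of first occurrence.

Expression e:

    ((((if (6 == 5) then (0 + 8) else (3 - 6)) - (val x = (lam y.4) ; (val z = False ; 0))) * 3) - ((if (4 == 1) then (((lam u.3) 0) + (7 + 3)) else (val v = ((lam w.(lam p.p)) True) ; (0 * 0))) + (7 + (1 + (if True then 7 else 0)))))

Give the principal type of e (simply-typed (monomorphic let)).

Answer: Int

Working:
  unify Int ~ Int
  unify Int ~ Int
  unify Bool ~ Bool
  unify Int ~ Int
  unify Int ~ Int
  unify Int ~ Int
  unify Int ~ Int
  unify Int ~ Int
  unify Int ~ Int
\y._ : a -> Int
let x : a -> Int
let z : Bool
  unify Int ~ Int
  unify Int ~ Int
  unify Int ~ Int
  unify Int ~ Int
  unify Int ~ Int
  unify Int ~ Int
  unify Bool ~ Bool
\u._ : b -> Int
  unify b -> Int ~ Int -> c
  unify b ~ Int
  unify Int ~ c
_ _ : Int
  unify Int ~ Int
  unify Int ~ Int
  unify Int ~ Int
  unify Int ~ Int
p : e
\p._ : e -> e
\w._ : d -> e -> e
  unify d -> e -> e ~ Bool -> f
  unify d ~ Bool
  unify e -> e ~ f
_ _ : e -> e
let v : e -> e
  unify Int ~ Int
  unify Int ~ Int
  unify Int ~ Int
  unify Int ~ Int
  unify Int ~ Int
  unify Int ~ Int
  unify Bool ~ Bool
  unify Int ~ Int
  unify Int ~ Int
  unify Int ~ Int
  unify Int ~ Int
  unify Int ~ Int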